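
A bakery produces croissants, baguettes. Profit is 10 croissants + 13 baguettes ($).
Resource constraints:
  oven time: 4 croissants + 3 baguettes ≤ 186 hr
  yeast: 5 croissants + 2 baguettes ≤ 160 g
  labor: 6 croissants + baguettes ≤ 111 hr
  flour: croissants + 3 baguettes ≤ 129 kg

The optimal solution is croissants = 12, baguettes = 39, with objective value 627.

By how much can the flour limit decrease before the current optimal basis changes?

110.5

Binding constraints: labor, flour. The basis is B = [[6,1],[1,3]] with det 17.
Per unit decrease in flour, x* moves by d = (0.0588, -0.3529).
The basis stays optimal until baguettes reaches 0; allowable decrease = 110.5 kg.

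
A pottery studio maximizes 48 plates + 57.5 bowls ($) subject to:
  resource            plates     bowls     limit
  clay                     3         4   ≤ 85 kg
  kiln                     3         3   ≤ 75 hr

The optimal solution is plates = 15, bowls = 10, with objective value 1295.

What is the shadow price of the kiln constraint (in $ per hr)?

6.5

At the optimum: clay uses 85 of 85 (binding); kiln uses 75 of 75 (binding).
From A_Bᵀ y = c: 3·y_clay + 3·y_kiln = 48; 4·y_clay + 3·y_kiln = 57.5.
This yields shadow prices y_clay = 9.5, y_kiln = 6.5.
Shadow price of kiln = 6.5.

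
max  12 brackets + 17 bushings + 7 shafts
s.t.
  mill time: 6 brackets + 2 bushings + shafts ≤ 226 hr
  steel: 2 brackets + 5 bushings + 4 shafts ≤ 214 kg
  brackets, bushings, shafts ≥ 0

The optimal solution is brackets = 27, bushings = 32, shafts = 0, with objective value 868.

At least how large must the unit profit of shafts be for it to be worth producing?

13

At the optimum: mill time uses 226 of 226 (binding); steel uses 214 of 214 (binding).
The binding rows give the dual system: 6·y_mill time + 2·y_steel = 12 and 2·y_mill time + 5·y_steel = 17.
→ y_mill time = 1 and y_steel = 3.
shafts enters the basis when its profit ≥ yᵀa₃ = 1·1 + 3·4 = 13.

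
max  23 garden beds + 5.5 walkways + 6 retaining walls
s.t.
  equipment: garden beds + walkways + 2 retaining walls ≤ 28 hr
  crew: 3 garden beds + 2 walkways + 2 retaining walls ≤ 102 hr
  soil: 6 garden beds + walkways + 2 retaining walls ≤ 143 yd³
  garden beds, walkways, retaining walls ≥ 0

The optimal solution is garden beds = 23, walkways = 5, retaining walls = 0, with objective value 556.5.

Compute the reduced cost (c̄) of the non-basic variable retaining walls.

Binding: equipment and soil. Non-binding: crew (23 unused).
Slack constraints have shadow price 0 (complementary slackness).
Dual feasibility on the basic columns requires 1·y_equipment + 6·y_soil = 23, 1·y_equipment + 1·y_soil = 5.5.
Solving: y_equipment = 2, y_soil = 3.5.
Reduced cost of retaining walls: c₃ − yᵀa₃ = 6 − (2·2 + 3.5·2) = 6 − 11 = -5.

-5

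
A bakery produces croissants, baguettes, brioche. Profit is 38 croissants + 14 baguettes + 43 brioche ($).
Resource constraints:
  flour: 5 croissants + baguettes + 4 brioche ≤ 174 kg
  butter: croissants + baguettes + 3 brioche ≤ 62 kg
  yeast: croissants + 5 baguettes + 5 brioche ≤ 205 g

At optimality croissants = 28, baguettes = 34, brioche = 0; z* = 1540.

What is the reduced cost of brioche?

-5

Binding: flour and butter. Non-binding: yeast (7 unused).
By complementary slackness, y = 0 for the non-binding constraint.
Dual feasibility on the basic columns requires 5·y_flour + 1·y_butter = 38, 1·y_flour + 1·y_butter = 14.
Solving: y_flour = 6, y_butter = 8.
Reduced cost of brioche: c₃ − yᵀa₃ = 43 − (6·4 + 8·3) = 43 − 48 = -5.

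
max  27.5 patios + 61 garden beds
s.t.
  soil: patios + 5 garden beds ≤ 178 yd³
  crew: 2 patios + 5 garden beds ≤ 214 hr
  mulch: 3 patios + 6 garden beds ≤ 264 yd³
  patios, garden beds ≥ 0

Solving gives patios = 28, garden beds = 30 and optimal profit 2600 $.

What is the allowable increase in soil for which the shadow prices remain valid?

24

Binding constraints: soil, mulch. The basis is B = [[1,5],[3,6]] with det -9.
Per unit increase in soil, x* moves by d = (-0.6667, 0.3333).
The basis stays optimal until crew becomes binding; allowable increase = 24 yd³.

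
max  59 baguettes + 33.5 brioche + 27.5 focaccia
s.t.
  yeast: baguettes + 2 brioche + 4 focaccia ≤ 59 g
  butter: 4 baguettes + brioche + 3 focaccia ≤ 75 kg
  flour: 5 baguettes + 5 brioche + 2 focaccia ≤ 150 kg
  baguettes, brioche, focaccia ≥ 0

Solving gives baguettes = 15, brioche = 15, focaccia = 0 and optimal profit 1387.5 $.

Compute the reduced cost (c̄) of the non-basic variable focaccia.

At the optimum: yeast uses 45 of 59 (slack = 14); butter uses 75 of 75 (binding); flour uses 150 of 150 (binding).
Since yeast is not tight, its dual is 0.
From A_Bᵀ y = c: 4·y_butter + 5·y_flour = 59; 1·y_butter + 5·y_flour = 33.5.
Solving: y_butter = 8.5, y_flour = 5.
Reduced cost of focaccia: c₃ − yᵀa₃ = 27.5 − (8.5·3 + 5·2) = 27.5 − 35.5 = -8.

-8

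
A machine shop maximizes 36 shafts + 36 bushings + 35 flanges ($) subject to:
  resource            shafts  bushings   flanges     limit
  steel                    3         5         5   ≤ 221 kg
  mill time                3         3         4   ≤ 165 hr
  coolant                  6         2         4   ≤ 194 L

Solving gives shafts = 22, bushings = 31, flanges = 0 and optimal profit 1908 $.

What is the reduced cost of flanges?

-7

At the optimum: steel uses 221 of 221 (binding); mill time uses 159 of 165 (slack = 6); coolant uses 194 of 194 (binding).
Slack constraints have shadow price 0 (complementary slackness).
The binding rows give the dual system: 3·y_steel + 6·y_coolant = 36 and 5·y_steel + 2·y_coolant = 36.
This yields shadow prices y_steel = 6, y_coolant = 3.
Reduced cost of flanges: c₃ − yᵀa₃ = 35 − (6·5 + 3·4) = 35 − 42 = -7.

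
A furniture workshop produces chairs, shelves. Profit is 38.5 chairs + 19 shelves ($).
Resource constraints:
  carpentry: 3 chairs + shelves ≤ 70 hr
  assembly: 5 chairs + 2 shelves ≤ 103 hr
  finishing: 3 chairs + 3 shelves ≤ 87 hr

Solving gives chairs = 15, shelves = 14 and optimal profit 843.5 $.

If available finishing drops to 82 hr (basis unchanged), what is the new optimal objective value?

At the optimum: carpentry uses 59 of 70 (slack = 11); assembly uses 103 of 103 (binding); finishing uses 87 of 87 (binding).
By complementary slackness, y = 0 for the non-binding constraint.
Dual feasibility on the basic columns requires 5·y_assembly + 3·y_finishing = 38.5, 2·y_assembly + 3·y_finishing = 19.
→ y_assembly = 6.5 and y_finishing = 2.
Δz = y_finishing·Δb = 2 × (-5) = -10, so new z* = 843.5 − 10 = 833.5.

833.5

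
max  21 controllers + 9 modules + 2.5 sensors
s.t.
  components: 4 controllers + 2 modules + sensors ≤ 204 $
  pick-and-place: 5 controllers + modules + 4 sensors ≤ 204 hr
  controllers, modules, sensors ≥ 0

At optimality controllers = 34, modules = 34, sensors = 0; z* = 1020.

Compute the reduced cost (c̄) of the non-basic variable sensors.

Check each constraint at x*: components 204/204 (tight); pick-and-place 204/204 (tight).
Dual feasibility on the basic columns requires 4·y_components + 5·y_pick-and-place = 21, 2·y_components + 1·y_pick-and-place = 9.
This yields shadow prices y_components = 4, y_pick-and-place = 1.
Reduced cost of sensors: c₃ − yᵀa₃ = 2.5 − (4·1 + 1·4) = 2.5 − 8 = -5.5.

-5.5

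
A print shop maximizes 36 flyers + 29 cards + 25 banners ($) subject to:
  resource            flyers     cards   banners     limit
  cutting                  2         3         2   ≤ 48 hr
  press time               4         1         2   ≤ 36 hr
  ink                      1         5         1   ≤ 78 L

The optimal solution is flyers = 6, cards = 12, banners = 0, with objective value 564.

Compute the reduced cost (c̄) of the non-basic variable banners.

-1

At the optimum: cutting uses 48 of 48 (binding); press time uses 36 of 36 (binding); ink uses 66 of 78 (slack = 12).
Slack constraints have shadow price 0 (complementary slackness).
From A_Bᵀ y = c: 2·y_cutting + 4·y_press time = 36; 3·y_cutting + 1·y_press time = 29.
Solving: y_cutting = 8, y_press time = 5.
Reduced cost of banners: c₃ − yᵀa₃ = 25 − (8·2 + 5·2) = 25 − 26 = -1.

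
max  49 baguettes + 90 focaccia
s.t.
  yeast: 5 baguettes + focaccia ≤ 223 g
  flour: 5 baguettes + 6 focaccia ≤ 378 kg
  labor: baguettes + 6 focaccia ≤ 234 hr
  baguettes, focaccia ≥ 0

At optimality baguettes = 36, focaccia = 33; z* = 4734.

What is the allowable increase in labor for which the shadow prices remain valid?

Binding constraints: flour, labor. The basis is B = [[5,6],[1,6]] with det 24.
Per unit increase in labor, x* moves by d = (-0.25, 0.2083).
The basis stays optimal until baguettes reaches 0; allowable increase = 144 hr.

144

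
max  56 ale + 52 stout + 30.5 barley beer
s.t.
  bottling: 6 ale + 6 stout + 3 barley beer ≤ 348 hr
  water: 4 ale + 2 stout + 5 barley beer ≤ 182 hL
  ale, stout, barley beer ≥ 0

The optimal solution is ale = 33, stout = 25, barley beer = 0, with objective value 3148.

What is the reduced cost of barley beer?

-3.5

Check each constraint at x*: bottling 348/348 (tight); water 182/182 (tight).
Dual feasibility on the basic columns requires 6·y_bottling + 4·y_water = 56, 6·y_bottling + 2·y_water = 52.
This yields shadow prices y_bottling = 8, y_water = 2.
Reduced cost of barley beer: c₃ − yᵀa₃ = 30.5 − (8·3 + 2·5) = 30.5 − 34 = -3.5.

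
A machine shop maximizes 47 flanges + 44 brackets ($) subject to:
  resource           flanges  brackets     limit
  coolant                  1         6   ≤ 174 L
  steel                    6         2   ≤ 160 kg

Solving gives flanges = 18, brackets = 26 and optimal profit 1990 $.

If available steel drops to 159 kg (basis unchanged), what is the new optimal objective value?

1983

Both coolant and steel are binding at x*.
From A_Bᵀ y = c: 1·y_coolant + 6·y_steel = 47; 6·y_coolant + 2·y_steel = 44.
This yields shadow prices y_coolant = 5, y_steel = 7.
Δz = y_steel·Δb = 7 × (-1) = -7, so new z* = 1990 − 7 = 1983.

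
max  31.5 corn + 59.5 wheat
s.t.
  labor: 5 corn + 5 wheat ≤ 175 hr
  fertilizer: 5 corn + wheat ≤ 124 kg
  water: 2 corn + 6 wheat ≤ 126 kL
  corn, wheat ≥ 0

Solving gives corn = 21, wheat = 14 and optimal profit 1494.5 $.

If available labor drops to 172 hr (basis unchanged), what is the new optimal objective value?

1484

At the optimum: labor uses 175 of 175 (binding); fertilizer uses 119 of 124 (slack = 5); water uses 126 of 126 (binding).
By complementary slackness, y = 0 for the non-binding constraint.
Dual feasibility on the basic columns requires 5·y_labor + 2·y_water = 31.5, 5·y_labor + 6·y_water = 59.5.
→ y_labor = 3.5 and y_water = 7.
Δz = y_labor·Δb = 3.5 × (-3) = -10.5, so new z* = 1494.5 − 10.5 = 1484.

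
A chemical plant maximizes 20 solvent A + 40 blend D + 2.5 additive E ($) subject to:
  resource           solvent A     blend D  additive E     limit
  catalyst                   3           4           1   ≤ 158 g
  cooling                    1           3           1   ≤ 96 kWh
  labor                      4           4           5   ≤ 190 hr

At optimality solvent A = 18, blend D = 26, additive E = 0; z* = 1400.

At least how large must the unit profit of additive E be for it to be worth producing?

12

Check each constraint at x*: catalyst 158/158 (tight); cooling 96/96 (tight); labor 176/190 (slack 14).
Since labor is not tight, its dual is 0.
The binding rows give the dual system: 3·y_catalyst + 1·y_cooling = 20 and 4·y_catalyst + 3·y_cooling = 40.
This yields shadow prices y_catalyst = 4, y_cooling = 8.
additive E enters the basis when its profit ≥ yᵀa₃ = 4·1 + 8·1 = 12.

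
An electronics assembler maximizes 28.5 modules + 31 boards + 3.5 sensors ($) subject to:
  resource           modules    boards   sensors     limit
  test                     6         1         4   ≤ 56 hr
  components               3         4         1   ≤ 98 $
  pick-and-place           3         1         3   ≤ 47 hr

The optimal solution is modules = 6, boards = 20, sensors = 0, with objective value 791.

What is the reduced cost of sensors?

Binding: test and components. Non-binding: pick-and-place (9 unused).
By complementary slackness, y = 0 for the non-binding constraint.
Dual feasibility on the basic columns requires 6·y_test + 3·y_components = 28.5, 1·y_test + 4·y_components = 31.
→ y_test = 1 and y_components = 7.5.
Reduced cost of sensors: c₃ − yᵀa₃ = 3.5 − (1·4 + 7.5·1) = 3.5 − 11.5 = -8.

-8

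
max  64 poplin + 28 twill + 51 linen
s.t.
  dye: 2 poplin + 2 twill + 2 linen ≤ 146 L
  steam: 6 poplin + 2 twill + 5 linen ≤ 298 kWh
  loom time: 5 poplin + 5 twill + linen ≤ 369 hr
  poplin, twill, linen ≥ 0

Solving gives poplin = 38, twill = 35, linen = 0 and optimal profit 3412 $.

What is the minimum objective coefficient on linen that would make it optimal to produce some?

Binding: dye and steam. Non-binding: loom time (4 unused).
By complementary slackness, y = 0 for the non-binding constraint.
Dual feasibility on the basic columns requires 2·y_dye + 6·y_steam = 64, 2·y_dye + 2·y_steam = 28.
This yields shadow prices y_dye = 5, y_steam = 9.
linen enters the basis when its profit ≥ yᵀa₃ = 5·2 + 9·5 = 55.

55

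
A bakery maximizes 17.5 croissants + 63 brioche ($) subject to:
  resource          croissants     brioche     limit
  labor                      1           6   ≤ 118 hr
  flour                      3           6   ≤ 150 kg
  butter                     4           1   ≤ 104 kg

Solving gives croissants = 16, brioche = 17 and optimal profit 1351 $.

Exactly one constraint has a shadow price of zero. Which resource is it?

labor: 118/118 (binding)
flour: 150/150 (binding)
butter: 81/104 (slack 23)
By complementary slackness, a constraint with positive slack has shadow price 0 → butter.

butter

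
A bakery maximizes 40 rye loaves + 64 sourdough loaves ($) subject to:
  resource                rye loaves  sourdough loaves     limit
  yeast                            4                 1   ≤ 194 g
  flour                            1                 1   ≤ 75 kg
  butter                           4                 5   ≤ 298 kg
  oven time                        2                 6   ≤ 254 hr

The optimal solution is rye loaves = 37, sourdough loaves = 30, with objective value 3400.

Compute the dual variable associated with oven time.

At the optimum: yeast uses 178 of 194 (slack = 16); flour uses 67 of 75 (slack = 8); butter uses 298 of 298 (binding); oven time uses 254 of 254 (binding).
By complementary slackness, y = 0 for the non-binding constraints.
From A_Bᵀ y = c: 4·y_butter + 2·y_oven time = 40; 5·y_butter + 6·y_oven time = 64.
This yields shadow prices y_butter = 8, y_oven time = 4.
Shadow price of oven time = 4.

4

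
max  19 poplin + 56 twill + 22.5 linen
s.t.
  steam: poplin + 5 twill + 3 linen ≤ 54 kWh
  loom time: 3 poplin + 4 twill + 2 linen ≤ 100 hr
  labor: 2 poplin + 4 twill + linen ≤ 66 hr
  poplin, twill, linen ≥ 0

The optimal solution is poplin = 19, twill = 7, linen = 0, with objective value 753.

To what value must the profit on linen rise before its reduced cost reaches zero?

24.5

Check each constraint at x*: steam 54/54 (tight); loom time 85/100 (slack 15); labor 66/66 (tight).
Since loom time is not tight, its dual is 0.
From A_Bᵀ y = c: 1·y_steam + 2·y_labor = 19; 5·y_steam + 4·y_labor = 56.
This yields shadow prices y_steam = 6, y_labor = 6.5.
linen enters the basis when its profit ≥ yᵀa₃ = 6·3 + 6.5·1 = 24.5.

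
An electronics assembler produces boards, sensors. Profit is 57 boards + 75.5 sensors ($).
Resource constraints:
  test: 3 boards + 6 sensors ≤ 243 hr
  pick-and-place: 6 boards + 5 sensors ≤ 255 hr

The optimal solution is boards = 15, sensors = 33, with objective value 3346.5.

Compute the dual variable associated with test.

Check each constraint at x*: test 243/243 (tight); pick-and-place 255/255 (tight).
From A_Bᵀ y = c: 3·y_test + 6·y_pick-and-place = 57; 6·y_test + 5·y_pick-and-place = 75.5.
This yields shadow prices y_test = 8, y_pick-and-place = 5.5.
Shadow price of test = 8.

8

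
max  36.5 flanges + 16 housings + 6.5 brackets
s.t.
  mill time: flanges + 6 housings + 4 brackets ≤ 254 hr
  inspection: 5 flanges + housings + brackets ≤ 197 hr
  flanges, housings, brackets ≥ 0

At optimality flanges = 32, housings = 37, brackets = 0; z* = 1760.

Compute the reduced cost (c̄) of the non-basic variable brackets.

-6.5

At the optimum: mill time uses 254 of 254 (binding); inspection uses 197 of 197 (binding).
The binding rows give the dual system: 1·y_mill time + 5·y_inspection = 36.5 and 6·y_mill time + 1·y_inspection = 16.
This yields shadow prices y_mill time = 1.5, y_inspection = 7.
Reduced cost of brackets: c₃ − yᵀa₃ = 6.5 − (1.5·4 + 7·1) = 6.5 − 13 = -6.5.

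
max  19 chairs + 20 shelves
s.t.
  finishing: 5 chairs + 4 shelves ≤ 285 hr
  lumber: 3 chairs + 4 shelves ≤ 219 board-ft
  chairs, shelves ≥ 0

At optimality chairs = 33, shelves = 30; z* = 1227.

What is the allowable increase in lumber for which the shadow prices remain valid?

Binding constraints: finishing, lumber. The basis is B = [[5,4],[3,4]] with det 8.
Per unit increase in lumber, x* moves by d = (-0.5, 0.625).
The basis stays optimal until chairs reaches 0; allowable increase = 66 board-ft.

66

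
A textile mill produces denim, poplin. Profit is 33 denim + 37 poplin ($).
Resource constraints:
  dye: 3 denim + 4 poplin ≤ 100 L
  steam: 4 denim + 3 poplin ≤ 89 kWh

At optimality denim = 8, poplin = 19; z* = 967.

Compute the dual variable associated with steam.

Both dye and steam are binding at x*.
Dual feasibility on the basic columns requires 3·y_dye + 4·y_steam = 33, 4·y_dye + 3·y_steam = 37.
This yields shadow prices y_dye = 7, y_steam = 3.
Shadow price of steam = 3.

3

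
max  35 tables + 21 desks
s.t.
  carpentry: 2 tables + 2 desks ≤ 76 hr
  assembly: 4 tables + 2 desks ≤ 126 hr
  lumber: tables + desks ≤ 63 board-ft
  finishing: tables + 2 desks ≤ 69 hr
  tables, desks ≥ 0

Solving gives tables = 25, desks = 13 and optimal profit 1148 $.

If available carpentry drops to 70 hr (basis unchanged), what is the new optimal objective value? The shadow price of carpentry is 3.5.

Δb = -6, so new z* = 1148 + (3.5)·(-6) = 1148 − 21 = 1127.

1127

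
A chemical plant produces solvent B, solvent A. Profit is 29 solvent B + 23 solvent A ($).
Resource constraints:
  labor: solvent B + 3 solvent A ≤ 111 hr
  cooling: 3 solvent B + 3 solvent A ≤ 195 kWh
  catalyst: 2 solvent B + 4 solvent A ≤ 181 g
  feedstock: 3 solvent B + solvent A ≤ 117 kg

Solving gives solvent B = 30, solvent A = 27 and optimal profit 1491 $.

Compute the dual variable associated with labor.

5

At the optimum: labor uses 111 of 111 (binding); cooling uses 171 of 195 (slack = 24); catalyst uses 168 of 181 (slack = 13); feedstock uses 117 of 117 (binding).
Since cooling, catalyst are not tight, their duals are 0.
Dual feasibility on the basic columns requires 1·y_labor + 3·y_feedstock = 29, 3·y_labor + 1·y_feedstock = 23.
This yields shadow prices y_labor = 5, y_feedstock = 8.
Shadow price of labor = 5.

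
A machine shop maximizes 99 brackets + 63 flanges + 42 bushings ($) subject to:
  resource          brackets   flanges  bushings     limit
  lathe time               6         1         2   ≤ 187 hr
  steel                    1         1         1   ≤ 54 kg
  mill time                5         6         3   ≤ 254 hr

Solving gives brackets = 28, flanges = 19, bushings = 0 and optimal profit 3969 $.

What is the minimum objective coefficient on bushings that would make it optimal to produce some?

Binding: lathe time and mill time. Non-binding: steel (7 unused).
Since steel is not tight, its dual is 0.
The binding rows give the dual system: 6·y_lathe time + 5·y_mill time = 99 and 1·y_lathe time + 6·y_mill time = 63.
This yields shadow prices y_lathe time = 9, y_mill time = 9.
bushings enters the basis when its profit ≥ yᵀa₃ = 9·2 + 9·3 = 45.

45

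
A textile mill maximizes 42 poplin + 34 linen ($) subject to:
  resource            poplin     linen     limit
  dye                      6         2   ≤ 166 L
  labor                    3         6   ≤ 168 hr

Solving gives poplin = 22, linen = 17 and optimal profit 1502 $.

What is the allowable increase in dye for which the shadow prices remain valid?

170

Binding constraints: dye, labor. The basis is B = [[6,2],[3,6]] with det 30.
Per unit increase in dye, x* moves by d = (0.2, -0.1).
The basis stays optimal until linen reaches 0; allowable increase = 170 L.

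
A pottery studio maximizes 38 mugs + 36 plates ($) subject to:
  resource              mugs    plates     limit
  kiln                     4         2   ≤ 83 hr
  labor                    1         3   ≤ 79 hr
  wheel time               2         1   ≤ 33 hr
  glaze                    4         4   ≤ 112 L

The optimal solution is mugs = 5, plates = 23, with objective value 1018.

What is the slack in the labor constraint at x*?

5

labor used = 1·5 + 3·23 = 74; slack = 79 − 74 = 5.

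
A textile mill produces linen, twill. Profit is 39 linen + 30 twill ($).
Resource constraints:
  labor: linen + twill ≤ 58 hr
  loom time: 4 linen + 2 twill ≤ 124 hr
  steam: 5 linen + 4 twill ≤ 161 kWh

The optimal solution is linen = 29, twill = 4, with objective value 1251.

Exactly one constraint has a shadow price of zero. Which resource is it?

labor

labor: 33/58 (slack 25)
loom time: 124/124 (binding)
steam: 161/161 (binding)
By complementary slackness, a constraint with positive slack has shadow price 0 → labor.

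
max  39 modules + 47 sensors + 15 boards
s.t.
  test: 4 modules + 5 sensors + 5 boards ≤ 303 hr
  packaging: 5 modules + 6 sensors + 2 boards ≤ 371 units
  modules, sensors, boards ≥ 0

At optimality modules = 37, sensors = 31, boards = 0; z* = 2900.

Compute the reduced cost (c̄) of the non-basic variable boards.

-4

At the optimum: test uses 303 of 303 (binding); packaging uses 371 of 371 (binding).
From A_Bᵀ y = c: 4·y_test + 5·y_packaging = 39; 5·y_test + 6·y_packaging = 47.
Solving: y_test = 1, y_packaging = 7.
Reduced cost of boards: c₃ − yᵀa₃ = 15 − (1·5 + 7·2) = 15 − 19 = -4.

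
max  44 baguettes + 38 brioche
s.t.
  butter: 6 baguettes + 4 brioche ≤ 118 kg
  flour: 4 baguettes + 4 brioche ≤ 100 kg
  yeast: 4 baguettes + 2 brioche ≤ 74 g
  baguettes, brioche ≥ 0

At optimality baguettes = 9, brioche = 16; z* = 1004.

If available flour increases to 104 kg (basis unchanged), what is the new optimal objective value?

Binding: butter and flour. Non-binding: yeast (6 unused).
Since yeast is not tight, its dual is 0.
From A_Bᵀ y = c: 6·y_butter + 4·y_flour = 44; 4·y_butter + 4·y_flour = 38.
Solving: y_butter = 3, y_flour = 6.5.
Δz = y_flour·Δb = 6.5 × (4) = 26, so new z* = 1004 + 26 = 1030.

1030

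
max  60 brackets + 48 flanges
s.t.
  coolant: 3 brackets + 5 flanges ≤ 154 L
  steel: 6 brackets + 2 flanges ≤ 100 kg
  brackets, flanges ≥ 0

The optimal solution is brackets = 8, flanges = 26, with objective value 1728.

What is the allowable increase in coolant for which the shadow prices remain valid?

Binding constraints: coolant, steel. The basis is B = [[3,5],[6,2]] with det -24.
Per unit increase in coolant, x* moves by d = (-0.0833, 0.25).
The basis stays optimal until brackets reaches 0; allowable increase = 96 L.

96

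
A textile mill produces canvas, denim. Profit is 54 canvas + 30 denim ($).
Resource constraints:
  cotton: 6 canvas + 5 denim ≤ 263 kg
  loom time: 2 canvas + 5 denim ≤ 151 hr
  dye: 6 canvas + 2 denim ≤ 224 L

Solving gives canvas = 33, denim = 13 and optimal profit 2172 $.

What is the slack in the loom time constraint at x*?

20

loom time used = 2·33 + 5·13 = 131; slack = 151 − 131 = 20.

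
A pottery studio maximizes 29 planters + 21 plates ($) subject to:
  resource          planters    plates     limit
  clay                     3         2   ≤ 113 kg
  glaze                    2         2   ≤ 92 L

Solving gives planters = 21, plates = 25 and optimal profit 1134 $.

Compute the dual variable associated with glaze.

2.5

Check each constraint at x*: clay 113/113 (tight); glaze 92/92 (tight).
The binding rows give the dual system: 3·y_clay + 2·y_glaze = 29 and 2·y_clay + 2·y_glaze = 21.
This yields shadow prices y_clay = 8, y_glaze = 2.5.
Shadow price of glaze = 2.5.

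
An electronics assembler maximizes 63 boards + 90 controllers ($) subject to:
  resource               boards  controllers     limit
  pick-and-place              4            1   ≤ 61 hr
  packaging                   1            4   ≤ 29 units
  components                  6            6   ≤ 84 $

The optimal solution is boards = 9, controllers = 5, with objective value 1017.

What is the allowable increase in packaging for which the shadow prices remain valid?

Binding constraints: packaging, components. The basis is B = [[1,4],[6,6]] with det -18.
Per unit increase in packaging, x* moves by d = (-0.3333, 0.3333).
The basis stays optimal until boards reaches 0; allowable increase = 27 units.

27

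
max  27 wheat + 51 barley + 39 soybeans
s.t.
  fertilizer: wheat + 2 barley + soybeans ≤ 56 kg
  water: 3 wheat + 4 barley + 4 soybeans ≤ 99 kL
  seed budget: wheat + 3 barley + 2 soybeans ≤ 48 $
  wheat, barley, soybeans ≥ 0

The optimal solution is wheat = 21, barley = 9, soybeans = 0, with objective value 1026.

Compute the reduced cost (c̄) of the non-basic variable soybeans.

Binding: water and seed budget. Non-binding: fertilizer (17 unused).
Slack constraints have shadow price 0 (complementary slackness).
From A_Bᵀ y = c: 3·y_water + 1·y_seed budget = 27; 4·y_water + 3·y_seed budget = 51.
→ y_water = 6 and y_seed budget = 9.
Reduced cost of soybeans: c₃ − yᵀa₃ = 39 − (6·4 + 9·2) = 39 − 42 = -3.

-3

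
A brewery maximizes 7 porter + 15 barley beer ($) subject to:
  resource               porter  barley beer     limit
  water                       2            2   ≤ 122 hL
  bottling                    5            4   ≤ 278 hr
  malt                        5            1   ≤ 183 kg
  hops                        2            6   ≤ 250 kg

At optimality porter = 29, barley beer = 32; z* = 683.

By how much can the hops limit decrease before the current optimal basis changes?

6

Binding constraints: water, hops. The basis is B = [[2,2],[2,6]] with det 8.
Per unit decrease in hops, x* moves by d = (0.25, -0.25).
The basis stays optimal until malt becomes binding; allowable decrease = 6 kg.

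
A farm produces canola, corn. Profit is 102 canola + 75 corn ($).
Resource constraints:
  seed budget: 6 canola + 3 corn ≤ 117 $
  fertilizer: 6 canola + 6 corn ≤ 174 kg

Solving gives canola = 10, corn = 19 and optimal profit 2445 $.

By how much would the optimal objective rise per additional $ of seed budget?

At the optimum: seed budget uses 117 of 117 (binding); fertilizer uses 174 of 174 (binding).
The binding rows give the dual system: 6·y_seed budget + 6·y_fertilizer = 102 and 3·y_seed budget + 6·y_fertilizer = 75.
Solving: y_seed budget = 9, y_fertilizer = 8.
Shadow price of seed budget = 9.

9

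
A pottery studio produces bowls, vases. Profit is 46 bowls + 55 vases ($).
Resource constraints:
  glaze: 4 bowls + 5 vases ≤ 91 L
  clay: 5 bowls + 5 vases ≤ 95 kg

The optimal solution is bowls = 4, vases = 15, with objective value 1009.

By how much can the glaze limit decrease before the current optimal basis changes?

15

Binding constraints: glaze, clay. The basis is B = [[4,5],[5,5]] with det -5.
Per unit decrease in glaze, x* moves by d = (1, -1).
The basis stays optimal until vases reaches 0; allowable decrease = 15 L.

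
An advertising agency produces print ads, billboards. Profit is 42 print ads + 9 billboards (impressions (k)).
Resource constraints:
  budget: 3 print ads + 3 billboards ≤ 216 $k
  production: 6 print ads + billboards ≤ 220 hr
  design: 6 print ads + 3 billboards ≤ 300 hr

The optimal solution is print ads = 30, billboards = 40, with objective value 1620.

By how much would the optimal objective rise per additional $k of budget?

Check each constraint at x*: budget 210/216 (slack 6); production 220/220 (tight); design 300/300 (tight).
Since budget is not tight, its dual is 0.
The binding rows give the dual system: 6·y_production + 6·y_design = 42 and 1·y_production + 3·y_design = 9.
→ y_production = 6 and y_design = 1.
Shadow price of budget = 0.

0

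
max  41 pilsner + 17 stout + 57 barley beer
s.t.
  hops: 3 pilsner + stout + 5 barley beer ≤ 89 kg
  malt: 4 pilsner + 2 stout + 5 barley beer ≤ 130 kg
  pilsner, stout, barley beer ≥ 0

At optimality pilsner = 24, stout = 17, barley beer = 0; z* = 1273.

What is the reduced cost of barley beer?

Both hops and malt are binding at x*.
The binding rows give the dual system: 3·y_hops + 4·y_malt = 41 and 1·y_hops + 2·y_malt = 17.
This yields shadow prices y_hops = 7, y_malt = 5.
Reduced cost of barley beer: c₃ − yᵀa₃ = 57 − (7·5 + 5·5) = 57 − 60 = -3.

-3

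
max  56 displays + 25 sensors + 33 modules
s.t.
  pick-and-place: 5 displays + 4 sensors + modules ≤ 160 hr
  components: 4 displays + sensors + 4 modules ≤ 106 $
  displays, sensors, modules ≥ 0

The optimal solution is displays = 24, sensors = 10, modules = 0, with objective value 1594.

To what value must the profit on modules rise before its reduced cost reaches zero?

Both pick-and-place and components are binding at x*.
From A_Bᵀ y = c: 5·y_pick-and-place + 4·y_components = 56; 4·y_pick-and-place + 1·y_components = 25.
This yields shadow prices y_pick-and-place = 4, y_components = 9.
modules enters the basis when its profit ≥ yᵀa₃ = 4·1 + 9·4 = 40.

40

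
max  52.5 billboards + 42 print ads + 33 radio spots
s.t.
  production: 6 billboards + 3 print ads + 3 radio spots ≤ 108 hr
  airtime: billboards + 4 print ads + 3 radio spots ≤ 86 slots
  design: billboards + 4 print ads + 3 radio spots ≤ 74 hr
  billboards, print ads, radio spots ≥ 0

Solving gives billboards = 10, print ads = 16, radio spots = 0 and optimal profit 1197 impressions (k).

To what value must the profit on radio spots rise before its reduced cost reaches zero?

At the optimum: production uses 108 of 108 (binding); airtime uses 74 of 86 (slack = 12); design uses 74 of 74 (binding).
Since airtime is not tight, its dual is 0.
From A_Bᵀ y = c: 6·y_production + 1·y_design = 52.5; 3·y_production + 4·y_design = 42.
→ y_production = 8 and y_design = 4.5.
radio spots enters the basis when its profit ≥ yᵀa₃ = 8·3 + 4.5·3 = 37.5.

37.5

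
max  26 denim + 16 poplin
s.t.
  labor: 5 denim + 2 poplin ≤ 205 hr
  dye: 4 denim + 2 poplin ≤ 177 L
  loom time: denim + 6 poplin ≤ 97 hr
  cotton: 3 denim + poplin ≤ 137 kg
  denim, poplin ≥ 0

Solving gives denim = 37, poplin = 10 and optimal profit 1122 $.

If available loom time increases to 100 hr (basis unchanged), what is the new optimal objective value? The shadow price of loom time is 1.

Δb = 3, so new z* = 1122 + (1)·(3) = 1122 + 3 = 1125.

1125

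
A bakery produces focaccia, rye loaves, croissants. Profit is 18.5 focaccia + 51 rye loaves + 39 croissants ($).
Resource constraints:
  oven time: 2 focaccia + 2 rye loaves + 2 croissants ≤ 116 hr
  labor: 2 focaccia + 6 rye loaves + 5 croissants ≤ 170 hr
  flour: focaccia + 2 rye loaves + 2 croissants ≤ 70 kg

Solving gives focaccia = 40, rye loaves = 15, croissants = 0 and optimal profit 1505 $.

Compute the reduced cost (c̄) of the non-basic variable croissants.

At the optimum: oven time uses 110 of 116 (slack = 6); labor uses 170 of 170 (binding); flour uses 70 of 70 (binding).
Since oven time is not tight, its dual is 0.
The binding rows give the dual system: 2·y_labor + 1·y_flour = 18.5 and 6·y_labor + 2·y_flour = 51.
→ y_labor = 7 and y_flour = 4.5.
Reduced cost of croissants: c₃ − yᵀa₃ = 39 − (7·5 + 4.5·2) = 39 − 44 = -5.

-5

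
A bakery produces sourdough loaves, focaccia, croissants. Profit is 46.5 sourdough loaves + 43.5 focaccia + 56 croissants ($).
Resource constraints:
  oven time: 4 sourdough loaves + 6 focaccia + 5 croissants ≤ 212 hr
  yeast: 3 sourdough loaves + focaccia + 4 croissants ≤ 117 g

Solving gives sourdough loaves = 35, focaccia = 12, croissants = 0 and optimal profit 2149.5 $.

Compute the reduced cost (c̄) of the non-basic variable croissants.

Check each constraint at x*: oven time 212/212 (tight); yeast 117/117 (tight).
From A_Bᵀ y = c: 4·y_oven time + 3·y_yeast = 46.5; 6·y_oven time + 1·y_yeast = 43.5.
This yields shadow prices y_oven time = 6, y_yeast = 7.5.
Reduced cost of croissants: c₃ − yᵀa₃ = 56 − (6·5 + 7.5·4) = 56 − 60 = -4.

-4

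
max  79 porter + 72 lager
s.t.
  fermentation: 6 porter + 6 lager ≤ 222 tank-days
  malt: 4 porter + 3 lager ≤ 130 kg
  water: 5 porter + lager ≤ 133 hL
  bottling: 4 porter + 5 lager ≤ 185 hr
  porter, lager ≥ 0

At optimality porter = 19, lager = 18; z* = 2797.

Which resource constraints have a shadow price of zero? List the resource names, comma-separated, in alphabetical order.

fermentation: 222/222 (binding)
malt: 130/130 (binding)
water: 113/133 (slack 20)
bottling: 166/185 (slack 19)
By complementary slackness, a constraint with positive slack has shadow price 0 → bottling, water.

bottling, water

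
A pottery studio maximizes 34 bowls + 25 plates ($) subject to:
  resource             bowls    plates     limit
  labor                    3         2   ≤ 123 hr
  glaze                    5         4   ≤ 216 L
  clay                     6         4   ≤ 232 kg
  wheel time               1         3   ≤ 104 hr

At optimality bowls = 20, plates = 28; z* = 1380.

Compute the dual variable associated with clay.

5.5

Binding: clay and wheel time. Non-binding: labor (7 unused), glaze (4 unused).
Since labor, glaze are not tight, their duals are 0.
From A_Bᵀ y = c: 6·y_clay + 1·y_wheel time = 34; 4·y_clay + 3·y_wheel time = 25.
Solving: y_clay = 5.5, y_wheel time = 1.
Shadow price of clay = 5.5.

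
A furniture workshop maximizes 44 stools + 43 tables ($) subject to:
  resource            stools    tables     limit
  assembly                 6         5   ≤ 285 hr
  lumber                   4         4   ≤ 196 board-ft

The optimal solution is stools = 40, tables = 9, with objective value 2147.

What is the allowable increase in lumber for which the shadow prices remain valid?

Binding constraints: assembly, lumber. The basis is B = [[6,5],[4,4]] with det 4.
Per unit increase in lumber, x* moves by d = (-1.25, 1.5).
The basis stays optimal until stools reaches 0; allowable increase = 32 board-ft.

32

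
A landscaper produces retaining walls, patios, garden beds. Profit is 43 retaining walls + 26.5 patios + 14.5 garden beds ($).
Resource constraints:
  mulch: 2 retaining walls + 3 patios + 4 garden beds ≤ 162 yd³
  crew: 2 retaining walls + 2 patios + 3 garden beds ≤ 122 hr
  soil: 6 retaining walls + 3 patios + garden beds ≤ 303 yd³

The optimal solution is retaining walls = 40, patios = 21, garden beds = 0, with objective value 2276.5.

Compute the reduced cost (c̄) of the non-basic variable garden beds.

-6

Binding: crew and soil. Non-binding: mulch (19 unused).
By complementary slackness, y = 0 for the non-binding constraint.
From A_Bᵀ y = c: 2·y_crew + 6·y_soil = 43; 2·y_crew + 3·y_soil = 26.5.
→ y_crew = 5 and y_soil = 5.5.
Reduced cost of garden beds: c₃ − yᵀa₃ = 14.5 − (5·3 + 5.5·1) = 14.5 − 20.5 = -6.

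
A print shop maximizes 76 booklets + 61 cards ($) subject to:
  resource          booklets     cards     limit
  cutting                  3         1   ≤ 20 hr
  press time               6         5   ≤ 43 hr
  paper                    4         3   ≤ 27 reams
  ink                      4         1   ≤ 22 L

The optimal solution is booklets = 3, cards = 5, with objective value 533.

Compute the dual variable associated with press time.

At the optimum: cutting uses 14 of 20 (slack = 6); press time uses 43 of 43 (binding); paper uses 27 of 27 (binding); ink uses 17 of 22 (slack = 5).
Slack constraints have shadow price 0 (complementary slackness).
From A_Bᵀ y = c: 6·y_press time + 4·y_paper = 76; 5·y_press time + 3·y_paper = 61.
This yields shadow prices y_press time = 8, y_paper = 7.
Shadow price of press time = 8.

8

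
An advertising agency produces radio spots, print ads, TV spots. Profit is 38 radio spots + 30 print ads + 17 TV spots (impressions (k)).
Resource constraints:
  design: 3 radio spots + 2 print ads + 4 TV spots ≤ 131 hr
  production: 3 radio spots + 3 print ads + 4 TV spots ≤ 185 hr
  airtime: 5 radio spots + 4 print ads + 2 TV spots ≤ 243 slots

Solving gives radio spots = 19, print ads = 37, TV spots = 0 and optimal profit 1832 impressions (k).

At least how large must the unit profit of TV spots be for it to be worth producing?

18

At the optimum: design uses 131 of 131 (binding); production uses 168 of 185 (slack = 17); airtime uses 243 of 243 (binding).
Slack constraints have shadow price 0 (complementary slackness).
Dual feasibility on the basic columns requires 3·y_design + 5·y_airtime = 38, 2·y_design + 4·y_airtime = 30.
This yields shadow prices y_design = 1, y_airtime = 7.
TV spots enters the basis when its profit ≥ yᵀa₃ = 1·4 + 7·2 = 18.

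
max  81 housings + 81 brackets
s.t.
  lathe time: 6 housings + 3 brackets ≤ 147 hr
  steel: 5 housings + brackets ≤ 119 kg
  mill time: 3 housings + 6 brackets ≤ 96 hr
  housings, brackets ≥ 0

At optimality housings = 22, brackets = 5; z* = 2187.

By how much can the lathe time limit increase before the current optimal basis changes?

4

Binding constraints: lathe time, mill time. The basis is B = [[6,3],[3,6]] with det 27.
Per unit increase in lathe time, x* moves by d = (0.2222, -0.1111).
The basis stays optimal until steel becomes binding; allowable increase = 4 hr.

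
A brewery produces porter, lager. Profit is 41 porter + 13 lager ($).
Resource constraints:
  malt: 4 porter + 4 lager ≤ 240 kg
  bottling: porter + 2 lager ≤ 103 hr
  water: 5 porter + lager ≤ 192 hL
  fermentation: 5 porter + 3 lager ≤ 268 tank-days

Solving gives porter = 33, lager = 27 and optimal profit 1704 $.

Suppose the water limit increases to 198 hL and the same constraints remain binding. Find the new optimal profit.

1746

At the optimum: malt uses 240 of 240 (binding); bottling uses 87 of 103 (slack = 16); water uses 192 of 192 (binding); fermentation uses 246 of 268 (slack = 22).
Since bottling, fermentation are not tight, their duals are 0.
The binding rows give the dual system: 4·y_malt + 5·y_water = 41 and 4·y_malt + 1·y_water = 13.
→ y_malt = 1.5 and y_water = 7.
Δz = y_water·Δb = 7 × (6) = 42, so new z* = 1704 + 42 = 1746.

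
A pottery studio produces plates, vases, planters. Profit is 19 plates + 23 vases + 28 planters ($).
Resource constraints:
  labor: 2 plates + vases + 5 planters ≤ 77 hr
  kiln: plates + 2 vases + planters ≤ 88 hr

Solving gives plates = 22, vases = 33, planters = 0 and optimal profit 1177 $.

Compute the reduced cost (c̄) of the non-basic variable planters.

-6

Both labor and kiln are binding at x*.
The binding rows give the dual system: 2·y_labor + 1·y_kiln = 19 and 1·y_labor + 2·y_kiln = 23.
Solving: y_labor = 5, y_kiln = 9.
Reduced cost of planters: c₃ − yᵀa₃ = 28 − (5·5 + 9·1) = 28 − 34 = -6.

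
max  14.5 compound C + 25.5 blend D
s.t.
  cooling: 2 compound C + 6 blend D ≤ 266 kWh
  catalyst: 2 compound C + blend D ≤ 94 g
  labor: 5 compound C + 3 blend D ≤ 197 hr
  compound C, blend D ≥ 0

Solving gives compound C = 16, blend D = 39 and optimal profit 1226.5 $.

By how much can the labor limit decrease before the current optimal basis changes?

Binding constraints: cooling, labor. The basis is B = [[2,6],[5,3]] with det -24.
Per unit decrease in labor, x* moves by d = (-0.25, 0.0833).
The basis stays optimal until compound C reaches 0; allowable decrease = 64 hr.

64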